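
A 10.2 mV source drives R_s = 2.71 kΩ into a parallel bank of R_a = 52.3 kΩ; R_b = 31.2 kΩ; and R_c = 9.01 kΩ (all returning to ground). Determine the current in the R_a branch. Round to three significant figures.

I ≈ 0.135 µA

Parallel bank: R_p = 1/(1/52.3 + 1/31.2 + 1/9.01) = 6.167 kΩ.
V_A by voltage divider: V_A = 10.2 × 6.167/(2.71 + 6.167) = 7.086 mV.
Branch current I = V_A/R_a = 7.086/52.3 = 0.1355 µA.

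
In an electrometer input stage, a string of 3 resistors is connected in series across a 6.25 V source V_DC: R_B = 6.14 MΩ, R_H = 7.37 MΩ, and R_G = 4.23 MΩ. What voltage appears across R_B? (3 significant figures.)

Total series resistance ΣR = 6.14 + 7.37 + 4.23 = 17.74 MΩ.
Voltage divider: V = V_DC · (6.140 / 17.74) = 6.25 × 0.3461 = 2.163 V.

V ≈ 2.16 V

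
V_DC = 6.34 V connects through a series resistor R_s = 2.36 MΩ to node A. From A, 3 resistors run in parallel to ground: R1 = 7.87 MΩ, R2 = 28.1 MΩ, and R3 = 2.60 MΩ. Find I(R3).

Combine the parallel branches: R_p = (1/7.87 + 1/28.1 + 1/2.60)⁻¹ = 1.827 MΩ.
V_A = 6.34 × 1.827/4.187 = 2.767 V.
I(R3) = V_A / R3 = 2.767/2.60 = 1.064 µA.
(Check via current divider: I_total = 1.514 µA; share G_k/ΣG = 0.7028 → same result.)

I ≈ 1.06 µA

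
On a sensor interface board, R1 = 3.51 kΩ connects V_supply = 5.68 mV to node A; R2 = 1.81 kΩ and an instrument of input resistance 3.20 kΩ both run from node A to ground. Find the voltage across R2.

First combine the lower leg with the load: R2 ‖ R_L = 1.156 kΩ.
Then V_out = V_supply · R2'/(R1 + R2') = 5.68 × 1.156/4.666 = 1.407 mV.
(Unloaded it would be 1.93 mV; the load pulls it down.)

V_out ≈ 1.41 mV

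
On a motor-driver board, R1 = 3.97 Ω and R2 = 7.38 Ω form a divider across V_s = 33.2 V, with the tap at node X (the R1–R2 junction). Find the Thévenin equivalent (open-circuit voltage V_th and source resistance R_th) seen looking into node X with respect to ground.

With X open, the divider is unloaded: V_th = 33.2 × 7.38/11.35 = 21.59 V.
Zeroing V_s shorts the top of R1 to ground, so R_th = R1 ‖ R2 = 2.581 Ω.

V_th ≈ 21.6 V, R_th ≈ 2.58 Ω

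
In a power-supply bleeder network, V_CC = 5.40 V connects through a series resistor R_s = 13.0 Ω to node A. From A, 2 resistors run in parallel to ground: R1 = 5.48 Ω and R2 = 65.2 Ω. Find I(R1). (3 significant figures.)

I ≈ 0.276 A

Combine the parallel branches: R_p = (1/5.48 + 1/65.2)⁻¹ = 5.055 Ω.
Node voltage V_A = V_CC · R_p/(R_s + R_p) = 5.40 × 0.2800 = 1.512 V.
I(R1) = V_A / R1 = 1.512/5.48 = 0.2759 A.
(Equivalently: I_total = 0.2991 A, then current-divider fraction G_k/ΣG = 0.9225.)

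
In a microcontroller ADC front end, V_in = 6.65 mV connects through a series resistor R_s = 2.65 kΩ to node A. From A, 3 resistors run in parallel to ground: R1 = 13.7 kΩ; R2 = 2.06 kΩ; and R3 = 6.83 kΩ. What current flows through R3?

Combine the parallel branches: R_p = (1/13.7 + 1/2.06 + 1/6.83)⁻¹ = 1.419 kΩ.
V_A by voltage divider: V_A = 6.65 × 1.419/(2.65 + 1.419) = 2.319 mV.
Branch current I = V_A/R3 = 2.319/6.83 = 0.3395 µA.

I ≈ 0.340 µA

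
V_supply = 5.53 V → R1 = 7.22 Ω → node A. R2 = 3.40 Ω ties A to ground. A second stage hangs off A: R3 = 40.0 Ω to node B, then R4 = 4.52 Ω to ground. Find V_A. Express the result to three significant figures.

The second stage (R3 + R4 = 44.52 Ω) loads node A in parallel with R2.
R2 ‖ (R3+R4) = 3.159 Ω.
So V_A = 5.53 × 0.3043 = 1.683 V.

V_A ≈ 1.68 V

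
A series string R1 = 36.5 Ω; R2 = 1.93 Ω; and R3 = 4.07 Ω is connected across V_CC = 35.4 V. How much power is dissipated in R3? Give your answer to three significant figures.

Series current I = V_CC/ΣR = 35.4/42.50 = 0.8329 A.
P = I²R = 0.6938 × 4.07 = 2.824 W.

P ≈ 2.82 W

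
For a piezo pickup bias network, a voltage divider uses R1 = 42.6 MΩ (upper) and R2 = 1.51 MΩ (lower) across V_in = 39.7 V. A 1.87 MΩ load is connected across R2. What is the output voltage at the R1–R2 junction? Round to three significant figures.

V_out ≈ 0.764 V

R2 ‖ R_L = (1.51 × 1.87)/(1.51 + 1.87) = 0.8354 MΩ.
Then V_out = V_in · R2'/(R1 + R2') = 39.7 × 0.8354/43.44 = 0.7636 V.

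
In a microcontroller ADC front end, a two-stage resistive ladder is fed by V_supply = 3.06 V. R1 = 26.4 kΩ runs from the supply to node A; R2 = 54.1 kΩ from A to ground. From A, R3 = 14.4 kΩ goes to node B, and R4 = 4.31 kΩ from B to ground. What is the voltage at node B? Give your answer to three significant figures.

V_B ≈ 0.243 V

Looking into the second stage from A: R3 + R4 = 18.71 kΩ appears in parallel with R2.
Effective lower resistance at A: R2 ‖ 18.71 = 13.90 kΩ.
First divider: V_A = V_supply · 13.90/(26.4 + 13.90) = 1.056 V.
Stage 2 is unloaded, so V_B = V_A · R4/(R3+R4) = 1.056 × 4.31/18.71 = 0.2432 V.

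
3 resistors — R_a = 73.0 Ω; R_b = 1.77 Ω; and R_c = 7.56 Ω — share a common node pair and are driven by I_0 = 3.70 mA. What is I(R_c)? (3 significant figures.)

Total conductance ΣG = 1/73.0 + 1/1.77 + 1/7.56 = 0.7109 (units of 1/Ω).
Current divider: I(R_c) = I_0 · G_k/ΣG = 3.70 × (0.1323/0.7109) = 3.70 × 0.1861 = 0.6884 mA.

I ≈ 0.688 mA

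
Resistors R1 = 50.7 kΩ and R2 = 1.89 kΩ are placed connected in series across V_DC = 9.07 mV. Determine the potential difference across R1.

V ≈ 8.74 mV

ΣR = 50.7 + 1.89 = 52.59 kΩ.
By the voltage-divider rule, V = 9.07 × 50.70/52.59 = 8.744 mV.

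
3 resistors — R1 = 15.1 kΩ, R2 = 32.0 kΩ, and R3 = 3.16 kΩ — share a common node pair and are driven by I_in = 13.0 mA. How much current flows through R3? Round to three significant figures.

I ≈ 9.94 mA

Conductances: ΣG = 1/15.1 + 1/32.0 + 1/3.16 = 0.4139 (1/kΩ).
By the current-divider rule, I = I_in · G_k/ΣG = 13.0 × 0.7645 = 9.939 mA.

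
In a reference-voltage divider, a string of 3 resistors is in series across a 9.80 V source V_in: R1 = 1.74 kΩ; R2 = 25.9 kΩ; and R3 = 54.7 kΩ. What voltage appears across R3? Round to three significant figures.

V ≈ 6.51 V

Total series resistance ΣR = 1.74 + 25.9 + 54.7 = 82.34 kΩ.
By the voltage-divider rule, V = 9.80 × 54.70/82.34 = 6.510 V.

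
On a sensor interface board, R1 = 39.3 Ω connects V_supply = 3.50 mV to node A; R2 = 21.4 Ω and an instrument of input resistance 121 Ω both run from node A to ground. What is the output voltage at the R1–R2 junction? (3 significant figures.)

V_out ≈ 1.11 mV

The load sits in parallel with R2, giving an effective lower resistance R2' = R2·R_L/(R2+R_L) = 18.18 Ω.
Now apply the divider: V_out = 3.50 × 0.3163 = 1.107 mV.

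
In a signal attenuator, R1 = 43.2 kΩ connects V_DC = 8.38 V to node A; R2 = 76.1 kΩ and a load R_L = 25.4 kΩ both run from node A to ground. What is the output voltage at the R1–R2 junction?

V_out ≈ 2.56 V

R2 ‖ R_L = (76.1 × 25.4)/(76.1 + 25.4) = 19.04 kΩ.
Then V_out = V_DC · R2'/(R1 + R2') = 8.38 × 19.04/62.24 = 2.564 V.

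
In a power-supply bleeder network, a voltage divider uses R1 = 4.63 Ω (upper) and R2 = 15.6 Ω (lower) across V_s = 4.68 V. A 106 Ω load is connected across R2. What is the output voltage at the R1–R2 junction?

R2 ‖ R_L = (15.6 × 106)/(15.6 + 106) = 13.60 Ω.
Now apply the divider: V_out = 4.68 × 0.7460 = 3.491 V.

V_out ≈ 3.49 V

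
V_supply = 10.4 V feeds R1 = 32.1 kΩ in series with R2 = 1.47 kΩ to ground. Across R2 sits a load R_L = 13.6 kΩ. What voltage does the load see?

First combine the lower leg with the load: R2 ‖ R_L = 1.327 kΩ.
Voltage divider with the loaded lower leg: V_out = 10.4 × 1.327/(32.1 + 1.327) = 10.4 × 0.03969 = 0.4127 V.
(Unloaded it would be 0.455 V; the load pulls it down.)

V_out ≈ 0.413 V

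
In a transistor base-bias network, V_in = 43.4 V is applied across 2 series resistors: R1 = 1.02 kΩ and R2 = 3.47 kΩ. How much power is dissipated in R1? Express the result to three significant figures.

ΣR = 4.490 kΩ → I = 43.4/4.490 = 9.666 mA.
P(R1) = I²·R1 = (9.666)² × 1.02 = 95.30 mW.

P ≈ 95.3 mW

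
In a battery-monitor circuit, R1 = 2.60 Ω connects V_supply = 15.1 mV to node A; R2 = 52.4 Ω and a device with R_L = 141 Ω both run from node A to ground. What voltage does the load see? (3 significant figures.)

First combine the lower leg with the load: R2 ‖ R_L = 38.20 Ω.
Then V_out = V_supply · R2'/(R1 + R2') = 15.1 × 38.20/40.80 = 14.14 mV.

V_out ≈ 14.1 mV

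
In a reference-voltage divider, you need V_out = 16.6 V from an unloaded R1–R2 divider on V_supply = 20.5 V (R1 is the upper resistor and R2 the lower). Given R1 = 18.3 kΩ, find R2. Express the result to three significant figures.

Required fraction k = V_out/V_supply = 0.8098.
So R2 = R1 · V_out/(V_supply − V_out) = 18.3 × 16.6/(20.5 − 16.6) = 18.3 × 4.256 = 77.89 kΩ.

R2 ≈ 77.9 kΩ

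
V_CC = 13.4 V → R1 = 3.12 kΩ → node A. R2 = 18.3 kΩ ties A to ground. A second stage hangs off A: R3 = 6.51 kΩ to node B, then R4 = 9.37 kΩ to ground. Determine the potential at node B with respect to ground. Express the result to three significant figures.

Node A sees R2 in parallel with the series input of stage 2, R3 + R4 = 15.88 kΩ.
Effective lower resistance at A: R2 ‖ 15.88 = 8.502 kΩ.
First divider: V_A = V_CC · 8.502/(3.12 + 8.502) = 9.803 V.
V_B = V_A × 0.5901 = 5.784 V.

V_B ≈ 5.78 V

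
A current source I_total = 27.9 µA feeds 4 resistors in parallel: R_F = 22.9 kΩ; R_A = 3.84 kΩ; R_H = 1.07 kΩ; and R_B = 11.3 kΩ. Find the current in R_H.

ΣG = 1/22.9 + 1/3.84 + 1/1.07 + 1/11.3 = 1.327.
Current divider: I(R_H) = I_total · G_k/ΣG = 27.9 × (0.9346/1.327) = 27.9 × 0.7042 = 19.65 µA.

I ≈ 19.6 µA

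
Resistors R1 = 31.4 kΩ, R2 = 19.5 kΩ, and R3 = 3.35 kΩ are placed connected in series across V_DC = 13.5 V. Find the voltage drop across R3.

Total series resistance ΣR = 31.4 + 19.5 + 3.35 = 54.25 kΩ.
V = V_DC · R/ΣR = 13.5 × 0.06175 = 0.8336 V.

V ≈ 0.834 V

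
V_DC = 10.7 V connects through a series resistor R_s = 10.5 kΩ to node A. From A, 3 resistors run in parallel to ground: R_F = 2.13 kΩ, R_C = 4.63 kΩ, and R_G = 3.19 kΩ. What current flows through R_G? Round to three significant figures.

I ≈ 0.292 mA

Equivalent of the parallel group: R_p = 1.001 kΩ.
Node voltage V_A = V_DC · R_p/(R_s + R_p) = 10.7 × 0.08704 = 0.9313 V.
I(R_G) = V_A / R_G = 0.9313/3.19 = 0.2920 mA.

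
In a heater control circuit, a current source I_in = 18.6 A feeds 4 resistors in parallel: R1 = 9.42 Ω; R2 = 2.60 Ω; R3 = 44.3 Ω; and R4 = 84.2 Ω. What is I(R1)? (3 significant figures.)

ΣG = 1/9.42 + 1/2.60 + 1/44.3 + 1/84.2 = 0.5252.
By the current-divider rule, I = I_in · G_k/ΣG = 18.6 × 0.2021 = 3.759 A.

I ≈ 3.76 A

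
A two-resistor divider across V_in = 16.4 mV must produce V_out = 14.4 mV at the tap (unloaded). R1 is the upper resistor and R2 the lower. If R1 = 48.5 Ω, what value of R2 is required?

The divider ratio is R2/(R1+R2) = 14.4/16.4 = 0.8780.
R2 = R1 · 0.8780/(1 − 0.8780) = 349.2 Ω.

R2 ≈ 349 Ω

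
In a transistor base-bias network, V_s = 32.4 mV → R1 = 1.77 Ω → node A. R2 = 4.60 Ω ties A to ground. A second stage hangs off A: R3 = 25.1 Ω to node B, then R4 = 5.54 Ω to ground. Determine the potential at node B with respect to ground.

V_B ≈ 4.06 mV

The second stage (R3 + R4 = 30.64 Ω) loads node A in parallel with R2.
Effective lower resistance at A: R2 ‖ 30.64 = 4.000 Ω.
First divider: V_A = V_s · 4.000/(1.77 + 4.000) = 22.46 mV.
Then the unloaded second divider: V_B = V_A × R4/(R3+R4) = 22.46 × 0.1808 = 4.061 mV.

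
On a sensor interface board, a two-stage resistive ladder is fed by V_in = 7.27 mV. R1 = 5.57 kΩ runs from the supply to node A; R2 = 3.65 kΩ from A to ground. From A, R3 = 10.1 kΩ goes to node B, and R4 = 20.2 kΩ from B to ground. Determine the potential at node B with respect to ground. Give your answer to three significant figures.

V_B ≈ 1.79 mV

Looking into the second stage from A: R3 + R4 = 30.30 kΩ appears in parallel with R2.
R2 ‖ (R3+R4) = 3.258 kΩ.
V_A = 7.27 × 3.258/(5.57 + 3.258) = 2.683 mV.
Stage 2 is unloaded, so V_B = V_A · R4/(R3+R4) = 2.683 × 20.2/30.30 = 1.789 mV.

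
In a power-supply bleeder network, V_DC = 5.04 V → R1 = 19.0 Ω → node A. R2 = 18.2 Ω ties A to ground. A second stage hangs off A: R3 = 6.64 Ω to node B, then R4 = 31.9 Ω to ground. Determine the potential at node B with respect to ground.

V_B ≈ 1.64 V

Looking into the second stage from A: R3 + R4 = 38.54 Ω appears in parallel with R2.
R2 ‖ (R3+R4) = 12.36 Ω.
First divider: V_A = V_DC · 12.36/(19.0 + 12.36) = 1.987 V.
Stage 2 is unloaded, so V_B = V_A · R4/(R3+R4) = 1.987 × 31.9/38.54 = 1.644 V.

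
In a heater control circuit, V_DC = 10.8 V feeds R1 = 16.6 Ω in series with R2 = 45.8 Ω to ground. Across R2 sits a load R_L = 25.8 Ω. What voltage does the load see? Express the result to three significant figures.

V_out ≈ 5.38 V

First combine the lower leg with the load: R2 ‖ R_L = 16.50 Ω.
Now apply the divider: V_out = 10.8 × 0.4985 = 5.384 V.
(Unloaded it would be 7.93 V; the load pulls it down.)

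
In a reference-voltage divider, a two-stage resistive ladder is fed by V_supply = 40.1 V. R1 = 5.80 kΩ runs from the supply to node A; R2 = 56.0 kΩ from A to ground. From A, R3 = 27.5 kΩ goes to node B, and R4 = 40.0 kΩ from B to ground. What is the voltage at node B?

Node A sees R2 in parallel with the series input of stage 2, R3 + R4 = 67.50 kΩ.
R2 ‖ (R3+R4) = 30.61 kΩ.
V_A = 40.1 × 30.61/(5.80 + 30.61) = 33.71 V.
Stage 2 is unloaded, so V_B = V_A · R4/(R3+R4) = 33.71 × 40.0/67.50 = 19.98 V.

V_B ≈ 20.0 V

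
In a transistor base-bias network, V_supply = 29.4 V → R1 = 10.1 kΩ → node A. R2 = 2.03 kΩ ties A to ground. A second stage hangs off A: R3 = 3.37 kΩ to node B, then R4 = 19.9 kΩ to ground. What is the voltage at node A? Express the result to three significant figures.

V_A ≈ 4.59 V

Looking into the second stage from A: R3 + R4 = 23.27 kΩ appears in parallel with R2.
R2 ‖ (R3+R4) = 1.867 kΩ.
First divider: V_A = V_supply · 1.867/(10.1 + 1.867) = 4.587 V.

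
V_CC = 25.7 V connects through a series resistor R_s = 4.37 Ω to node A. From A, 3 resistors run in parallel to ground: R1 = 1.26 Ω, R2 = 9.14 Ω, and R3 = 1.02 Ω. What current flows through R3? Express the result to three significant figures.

Combine the parallel branches: R_p = (1/1.26 + 1/9.14 + 1/1.02)⁻¹ = 0.5309 Ω.
V_A = 25.7 × 0.5309/4.901 = 2.784 V.
Branch current I = V_A/R3 = 2.784/1.02 = 2.730 A.
(Equivalently: I_total = 5.244 A, then current-divider fraction G_k/ΣG = 0.5205.)

I ≈ 2.73 A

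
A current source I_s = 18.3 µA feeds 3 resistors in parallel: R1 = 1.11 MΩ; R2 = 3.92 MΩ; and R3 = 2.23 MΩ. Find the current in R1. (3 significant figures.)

Total conductance ΣG = 1/1.11 + 1/3.92 + 1/2.23 = 1.604 (units of 1/MΩ).
By the current-divider rule, I = I_s · G_k/ΣG = 18.3 × 0.5615 = 10.28 µA.

I ≈ 10.3 µA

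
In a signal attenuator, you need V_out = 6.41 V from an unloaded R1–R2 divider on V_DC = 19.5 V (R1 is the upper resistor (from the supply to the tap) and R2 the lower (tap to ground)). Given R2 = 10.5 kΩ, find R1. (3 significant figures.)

R1 ≈ 21.4 kΩ

The divider ratio is R2/(R1+R2) = 6.41/19.5 = 0.3287.
R1 = R2·(1/k − 1) = 10.5 × 2.042 = 21.44 kΩ.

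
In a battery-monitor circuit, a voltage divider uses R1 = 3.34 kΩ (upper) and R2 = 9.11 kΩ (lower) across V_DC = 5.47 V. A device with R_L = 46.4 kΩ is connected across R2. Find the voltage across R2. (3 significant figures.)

R2 ‖ R_L = (9.11 × 46.4)/(9.11 + 46.4) = 7.615 kΩ.
Then V_out = V_DC · R2'/(R1 + R2') = 5.47 × 7.615/10.95 = 3.802 V.
(Unloaded it would be 4.00 V; the load pulls it down.)

V_out ≈ 3.80 V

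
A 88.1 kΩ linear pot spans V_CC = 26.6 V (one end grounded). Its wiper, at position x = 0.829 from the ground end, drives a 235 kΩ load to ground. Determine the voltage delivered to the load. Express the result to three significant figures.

V_out ≈ 20.9 V

The pot divides into 15.07 kΩ above the wiper and 73.03 kΩ below.
R_L loads the lower segment: effective lower R = 55.72 kΩ.
V_out = 26.6 × 55.72/(15.07 + 55.72) = 20.94 V.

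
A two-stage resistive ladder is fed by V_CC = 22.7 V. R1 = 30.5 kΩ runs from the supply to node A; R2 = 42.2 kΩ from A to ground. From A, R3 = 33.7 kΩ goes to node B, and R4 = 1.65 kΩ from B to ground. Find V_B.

Looking into the second stage from A: R3 + R4 = 35.35 kΩ appears in parallel with R2.
R2 ‖ (R3+R4) = 19.24 kΩ.
So V_A = 22.7 × 0.3868 = 8.780 V.
V_B = V_A × 0.04668 = 0.4098 V.

V_B ≈ 0.410 V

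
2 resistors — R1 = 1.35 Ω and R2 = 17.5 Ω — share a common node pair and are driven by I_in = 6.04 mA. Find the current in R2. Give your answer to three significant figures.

I ≈ 0.433 mA

For two parallel branches, I_k = I_in · (other R)/(sum of R).
I(R2) = 6.04 × 1.35/(1.35 + 17.5) = 6.04 × 0.07162 = 0.4326 mA.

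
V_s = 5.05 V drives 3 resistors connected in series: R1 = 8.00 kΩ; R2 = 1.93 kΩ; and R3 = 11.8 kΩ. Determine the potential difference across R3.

Total series resistance ΣR = 8.00 + 1.93 + 11.8 = 21.73 kΩ.
By the voltage-divider rule, V = 5.05 × 11.80/21.73 = 2.742 V.

V ≈ 2.74 V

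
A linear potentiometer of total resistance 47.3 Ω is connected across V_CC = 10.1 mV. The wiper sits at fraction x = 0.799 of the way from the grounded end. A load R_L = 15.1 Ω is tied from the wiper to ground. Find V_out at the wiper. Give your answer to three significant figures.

Lower segment x·R_p = 37.79 Ω; upper segment (1−x)·R_p = 9.507 Ω.
R_L loads the lower segment: effective lower R = 10.79 Ω.
V_out = 10.1 × 10.79/(9.507 + 10.79) = 5.369 mV.
(Unloaded: V_out = x·V_CC = 8.07 mV.)

V_out ≈ 5.37 mV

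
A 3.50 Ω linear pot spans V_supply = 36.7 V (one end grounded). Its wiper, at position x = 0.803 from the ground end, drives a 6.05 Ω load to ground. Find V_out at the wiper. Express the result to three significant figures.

Lower segment x·R_p = 2.811 Ω; upper segment (1−x)·R_p = 0.6895 Ω.
Lower segment in parallel with the load: 2.811 ‖ 6.05 = 1.919 Ω.
Then V_out = V_supply · 1.919/(0.6895 + 1.919) = 27.00 V.

V_out ≈ 27.0 V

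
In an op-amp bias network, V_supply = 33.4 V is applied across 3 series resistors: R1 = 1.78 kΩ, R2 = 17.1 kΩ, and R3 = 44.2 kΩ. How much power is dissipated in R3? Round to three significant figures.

P ≈ 12.4 mW

Series current I = V_supply/ΣR = 33.4/63.08 = 0.5295 mA.
P(R3) = I²·R3 = (0.5295)² × 44.2 = 12.39 mW.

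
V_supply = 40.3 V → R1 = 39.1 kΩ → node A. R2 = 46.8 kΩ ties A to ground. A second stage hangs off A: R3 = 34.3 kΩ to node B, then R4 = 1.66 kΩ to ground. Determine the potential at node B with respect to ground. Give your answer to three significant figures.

Node A sees R2 in parallel with the series input of stage 2, R3 + R4 = 35.96 kΩ.
R2 ‖ (R3+R4) = 20.34 kΩ.
First divider: V_A = V_supply · 20.34/(39.1 + 20.34) = 13.79 V.
V_B = V_A × 0.04616 = 0.6365 V.

V_B ≈ 0.636 V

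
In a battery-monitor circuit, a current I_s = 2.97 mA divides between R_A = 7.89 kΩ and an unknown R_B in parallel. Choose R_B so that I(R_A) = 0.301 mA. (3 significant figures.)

R_B ≈ 0.890 kΩ

In a two-way split, I_A/I_s = R_B/(R_A + R_B).
With f = 0.1013, R_B = R_A · f/(1−f) = 7.89 × 0.1128 = 0.8898 kΩ.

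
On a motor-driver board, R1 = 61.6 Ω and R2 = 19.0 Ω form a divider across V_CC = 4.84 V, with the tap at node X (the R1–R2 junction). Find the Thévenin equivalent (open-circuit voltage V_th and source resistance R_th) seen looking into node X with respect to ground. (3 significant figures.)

Open-circuit (no load on X): V_th = V_CC · R2/(R1 + R2) = 4.84 × 19.0/(61.60 + 19.0) = 1.141 V.
Looking into X with the source shorted: R_th = R1·R2/(R1+R2) = 61.60 × 19.0/80.60 = 14.52 Ω.

V_th ≈ 1.14 V, R_th ≈ 14.5 Ω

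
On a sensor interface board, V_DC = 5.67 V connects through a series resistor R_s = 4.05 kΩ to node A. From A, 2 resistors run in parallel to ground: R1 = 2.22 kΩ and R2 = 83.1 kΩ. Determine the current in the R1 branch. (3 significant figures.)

I ≈ 0.889 mA

Parallel bank: R_p = 1/(1/2.22 + 1/83.1) = 2.162 kΩ.
V_A by voltage divider: V_A = 5.67 × 2.162/(4.05 + 2.162) = 1.974 V.
I(R1) = V_A / R1 = 1.974/2.22 = 0.8890 mA.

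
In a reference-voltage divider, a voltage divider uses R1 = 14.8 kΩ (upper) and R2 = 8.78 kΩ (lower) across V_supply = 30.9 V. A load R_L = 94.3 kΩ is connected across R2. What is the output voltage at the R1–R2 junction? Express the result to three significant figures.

R2 ‖ R_L = (8.78 × 94.3)/(8.78 + 94.3) = 8.032 kΩ.
Then V_out = V_supply · R2'/(R1 + R2') = 30.9 × 8.032/22.83 = 10.87 V.
(Unloaded it would be 11.5 V; the load pulls it down.)

V_out ≈ 10.9 V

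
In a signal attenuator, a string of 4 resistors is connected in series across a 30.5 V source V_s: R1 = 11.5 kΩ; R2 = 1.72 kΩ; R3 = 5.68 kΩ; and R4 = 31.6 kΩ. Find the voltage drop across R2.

Total series resistance ΣR = 11.5 + 1.72 + 5.68 + 31.6 = 50.50 kΩ.
By the voltage-divider rule, V = 30.5 × 1.720/50.50 = 1.039 V.

V ≈ 1.04 V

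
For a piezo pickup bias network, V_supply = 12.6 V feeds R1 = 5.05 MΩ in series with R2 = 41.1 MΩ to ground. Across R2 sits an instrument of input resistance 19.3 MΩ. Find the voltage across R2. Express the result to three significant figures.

V_out ≈ 9.10 V

First combine the lower leg with the load: R2 ‖ R_L = 13.13 MΩ.
Then V_out = V_supply · R2'/(R1 + R2') = 12.6 × 13.13/18.18 = 9.101 V.
(Unloaded it would be 11.2 V; the load pulls it down.)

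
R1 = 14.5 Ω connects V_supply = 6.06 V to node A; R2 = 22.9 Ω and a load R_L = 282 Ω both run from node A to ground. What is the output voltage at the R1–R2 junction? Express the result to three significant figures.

V_out ≈ 3.60 V

R2 ‖ R_L = (22.9 × 282)/(22.9 + 282) = 21.18 Ω.
Then V_out = V_supply · R2'/(R1 + R2') = 6.06 × 21.18/35.68 = 3.597 V.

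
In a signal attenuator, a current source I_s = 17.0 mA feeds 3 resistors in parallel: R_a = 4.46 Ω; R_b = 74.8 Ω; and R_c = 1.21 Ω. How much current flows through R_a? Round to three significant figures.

I ≈ 3.58 mA

Total conductance ΣG = 1/4.46 + 1/74.8 + 1/1.21 = 1.064 (units of 1/Ω).
By the current-divider rule, I = I_s · G_k/ΣG = 17.0 × 0.2107 = 3.582 mA.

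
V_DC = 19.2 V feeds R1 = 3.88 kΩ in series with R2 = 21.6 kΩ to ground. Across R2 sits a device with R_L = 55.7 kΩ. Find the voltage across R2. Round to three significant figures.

The load sits in parallel with R2, giving an effective lower resistance R2' = R2·R_L/(R2+R_L) = 15.56 kΩ.
Then V_out = V_DC · R2'/(R1 + R2') = 19.2 × 15.56/19.44 = 15.37 V.

V_out ≈ 15.4 V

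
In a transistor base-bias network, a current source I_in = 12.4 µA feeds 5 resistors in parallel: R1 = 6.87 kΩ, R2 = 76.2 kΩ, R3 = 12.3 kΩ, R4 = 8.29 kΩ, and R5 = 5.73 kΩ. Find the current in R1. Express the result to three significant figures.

I ≈ 3.37 µA

Total conductance ΣG = 1/6.87 + 1/76.2 + 1/12.3 + 1/8.29 + 1/5.73 = 0.5351 (units of 1/kΩ).
Current divider: I(R1) = I_in · G_k/ΣG = 12.4 × (0.1456/0.5351) = 12.4 × 0.2720 = 3.373 µA.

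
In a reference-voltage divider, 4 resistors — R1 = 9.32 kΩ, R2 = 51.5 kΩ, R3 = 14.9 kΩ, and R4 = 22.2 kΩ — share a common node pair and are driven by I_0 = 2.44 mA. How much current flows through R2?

Conductances: ΣG = 1/9.32 + 1/51.5 + 1/14.9 + 1/22.2 = 0.2389 (1/kΩ).
R2 takes the fraction G_k/ΣG = 0.01942/0.2389 = 0.08129, so I = 2.44 × 0.08129 = 0.1983 mA.

I ≈ 0.198 mA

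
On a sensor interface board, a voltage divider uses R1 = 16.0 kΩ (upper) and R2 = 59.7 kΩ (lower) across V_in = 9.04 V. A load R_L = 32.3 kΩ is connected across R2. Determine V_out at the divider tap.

R2 ‖ R_L = (59.7 × 32.3)/(59.7 + 32.3) = 20.96 kΩ.
Now apply the divider: V_out = 9.04 × 0.5671 = 5.127 V.
(Unloaded it would be 7.13 V; the load pulls it down.)

V_out ≈ 5.13 V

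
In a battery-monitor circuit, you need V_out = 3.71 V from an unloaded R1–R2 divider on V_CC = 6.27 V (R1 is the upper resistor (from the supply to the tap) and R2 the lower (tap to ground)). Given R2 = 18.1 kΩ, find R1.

Required fraction k = V_out/V_CC = 0.5917.
So R1 = R2 · (V_CC/V_out − 1) = 18.1 × (6.27/3.71 − 1) = 18.1 × 0.6900 = 12.49 kΩ.

R1 ≈ 12.5 kΩ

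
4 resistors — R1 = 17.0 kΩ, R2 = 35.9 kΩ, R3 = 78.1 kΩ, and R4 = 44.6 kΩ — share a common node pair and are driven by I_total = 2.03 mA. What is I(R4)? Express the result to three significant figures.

I ≈ 0.373 mA

Total conductance ΣG = 1/17.0 + 1/35.9 + 1/78.1 + 1/44.6 = 0.1219 (units of 1/kΩ).
Current divider: I(R4) = I_total · G_k/ΣG = 2.03 × (0.02242/0.1219) = 2.03 × 0.1839 = 0.3734 mA.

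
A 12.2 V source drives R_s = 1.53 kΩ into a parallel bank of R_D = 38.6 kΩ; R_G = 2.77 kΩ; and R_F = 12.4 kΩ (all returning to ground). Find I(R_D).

I ≈ 0.184 mA

Combine the parallel branches: R_p = (1/38.6 + 1/2.77 + 1/12.4)⁻¹ = 2.139 kΩ.
V_A = 12.2 × 2.139/3.669 = 7.112 V.
I(R_D) = V_A / R_D = 7.112/38.6 = 0.1843 mA.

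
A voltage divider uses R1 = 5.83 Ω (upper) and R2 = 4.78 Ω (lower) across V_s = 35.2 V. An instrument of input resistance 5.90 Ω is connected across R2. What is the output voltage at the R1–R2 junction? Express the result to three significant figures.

V_out ≈ 11.0 V

R2 ‖ R_L = (4.78 × 5.90)/(4.78 + 5.90) = 2.641 Ω.
Then V_out = V_s · R2'/(R1 + R2') = 35.2 × 2.641/8.471 = 10.97 V.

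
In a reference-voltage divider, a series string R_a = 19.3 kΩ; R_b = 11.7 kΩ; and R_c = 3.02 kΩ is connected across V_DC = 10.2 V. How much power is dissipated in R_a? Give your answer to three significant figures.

Series current I = V_DC/ΣR = 10.2/34.02 = 0.2998 mA.
V(R_a) = I·R = 5.787 V; P = V·I = 5.787 × 0.2998 = 1.735 mW.

P ≈ 1.73 mW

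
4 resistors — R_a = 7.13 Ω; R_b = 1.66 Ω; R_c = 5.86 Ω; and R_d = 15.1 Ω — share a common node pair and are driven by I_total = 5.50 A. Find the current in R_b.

I ≈ 3.38 A

Total conductance ΣG = 1/7.13 + 1/1.66 + 1/5.86 + 1/15.1 = 0.9795 (units of 1/Ω).
By the current-divider rule, I = I_total · G_k/ΣG = 5.50 × 0.6150 = 3.382 A.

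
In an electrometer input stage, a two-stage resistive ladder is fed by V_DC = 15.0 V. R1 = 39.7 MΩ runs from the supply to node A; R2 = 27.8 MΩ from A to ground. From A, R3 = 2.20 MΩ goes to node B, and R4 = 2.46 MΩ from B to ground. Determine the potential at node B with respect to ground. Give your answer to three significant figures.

V_B ≈ 0.723 V

Node A sees R2 in parallel with the series input of stage 2, R3 + R4 = 4.660 MΩ.
Effective lower resistance at A: R2 ‖ 4.660 = 3.991 MΩ.
First divider: V_A = V_DC · 3.991/(39.7 + 3.991) = 1.370 V.
Stage 2 is unloaded, so V_B = V_A · R4/(R3+R4) = 1.370 × 2.46/4.660 = 0.7233 V.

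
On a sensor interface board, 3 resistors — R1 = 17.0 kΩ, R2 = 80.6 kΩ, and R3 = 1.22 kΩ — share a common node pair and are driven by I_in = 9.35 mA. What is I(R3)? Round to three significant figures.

Conductances: ΣG = 1/17.0 + 1/80.6 + 1/1.22 = 0.8909 (1/kΩ).
R3 takes the fraction G_k/ΣG = 0.8197/0.8909 = 0.9200, so I = 9.35 × 0.9200 = 8.602 mA.

I ≈ 8.60 mA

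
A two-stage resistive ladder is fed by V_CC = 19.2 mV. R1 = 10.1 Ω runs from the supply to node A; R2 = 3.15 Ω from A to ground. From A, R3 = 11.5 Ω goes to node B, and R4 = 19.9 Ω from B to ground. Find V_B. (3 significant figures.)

Looking into the second stage from A: R3 + R4 = 31.40 Ω appears in parallel with R2.
Effective lower resistance at A: R2 ‖ 31.40 = 2.863 Ω.
First divider: V_A = V_CC · 2.863/(10.1 + 2.863) = 4.240 mV.
Stage 2 is unloaded, so V_B = V_A · R4/(R3+R4) = 4.240 × 19.9/31.40 = 2.687 mV.

V_B ≈ 2.69 mV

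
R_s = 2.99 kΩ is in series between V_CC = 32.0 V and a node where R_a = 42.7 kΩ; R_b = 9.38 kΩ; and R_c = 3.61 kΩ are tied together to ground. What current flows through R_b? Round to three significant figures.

I ≈ 1.54 mA

Combine the parallel branches: R_p = (1/42.7 + 1/9.38 + 1/3.61)⁻¹ = 2.457 kΩ.
Node voltage V_A = V_CC · R_p/(R_s + R_p) = 32.0 × 0.4511 = 14.43 V.
Branch current I = V_A/R_b = 14.43/9.38 = 1.539 mA.
(Check via current divider: I_total = 5.875 mA; share G_k/ΣG = 0.2619 → same result.)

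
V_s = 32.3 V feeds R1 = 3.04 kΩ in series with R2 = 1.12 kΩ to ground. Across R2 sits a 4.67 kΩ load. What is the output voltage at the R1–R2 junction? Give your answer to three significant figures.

First combine the lower leg with the load: R2 ‖ R_L = 0.9034 kΩ.
Voltage divider with the loaded lower leg: V_out = 32.3 × 0.9034/(3.04 + 0.9034) = 32.3 × 0.2291 = 7.399 V.
(Unloaded it would be 8.70 V; the load pulls it down.)

V_out ≈ 7.40 V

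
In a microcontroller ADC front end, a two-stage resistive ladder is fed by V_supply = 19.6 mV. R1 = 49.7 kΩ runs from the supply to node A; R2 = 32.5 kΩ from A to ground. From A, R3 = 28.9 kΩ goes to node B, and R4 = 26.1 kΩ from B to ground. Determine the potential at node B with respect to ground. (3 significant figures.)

Node A sees R2 in parallel with the series input of stage 2, R3 + R4 = 55.00 kΩ.
R2 ‖ (R3+R4) = 20.43 kΩ.
So V_A = 19.6 × 0.2913 = 5.710 mV.
V_B = V_A × 0.4745 = 2.709 mV.

V_B ≈ 2.71 mV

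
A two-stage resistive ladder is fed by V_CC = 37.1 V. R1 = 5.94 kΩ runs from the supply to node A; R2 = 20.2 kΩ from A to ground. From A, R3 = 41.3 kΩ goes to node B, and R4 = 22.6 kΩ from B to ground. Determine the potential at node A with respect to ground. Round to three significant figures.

V_A ≈ 26.7 V

The second stage (R3 + R4 = 63.90 kΩ) loads node A in parallel with R2.
Effective lower resistance at A: R2 ‖ 63.90 = 15.35 kΩ.
So V_A = 37.1 × 0.7210 = 26.75 V.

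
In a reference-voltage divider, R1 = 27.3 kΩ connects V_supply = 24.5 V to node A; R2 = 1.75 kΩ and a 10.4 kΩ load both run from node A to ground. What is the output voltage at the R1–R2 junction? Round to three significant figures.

R2 ‖ R_L = (1.75 × 10.4)/(1.75 + 10.4) = 1.498 kΩ.
Then V_out = V_supply · R2'/(R1 + R2') = 24.5 × 1.498/28.80 = 1.274 V.

V_out ≈ 1.27 V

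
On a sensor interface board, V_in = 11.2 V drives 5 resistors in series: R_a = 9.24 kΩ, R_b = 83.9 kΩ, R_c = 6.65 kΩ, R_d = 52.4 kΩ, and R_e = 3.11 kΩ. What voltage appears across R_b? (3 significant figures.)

V ≈ 6.05 V

ΣR = 9.24 + 83.9 + 6.65 + 52.4 + 3.11 = 155.3 kΩ.
V = V_in · R/ΣR = 11.2 × 0.5402 = 6.051 V.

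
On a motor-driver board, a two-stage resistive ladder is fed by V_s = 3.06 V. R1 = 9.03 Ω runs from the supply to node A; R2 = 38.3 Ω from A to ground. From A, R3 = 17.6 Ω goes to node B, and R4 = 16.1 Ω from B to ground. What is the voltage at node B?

V_B ≈ 0.972 V

The second stage (R3 + R4 = 33.70 Ω) loads node A in parallel with R2.
R2 ‖ (R3+R4) = 17.93 Ω.
So V_A = 3.06 × 0.6650 = 2.035 V.
Then the unloaded second divider: V_B = V_A × R4/(R3+R4) = 2.035 × 0.4777 = 0.9722 V.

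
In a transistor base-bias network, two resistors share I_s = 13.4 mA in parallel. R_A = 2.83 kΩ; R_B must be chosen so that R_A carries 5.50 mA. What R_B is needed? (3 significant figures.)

R_B ≈ 1.97 kΩ

The fraction through R_A equals R_B/(R_A+R_B).
With f = 0.4104, R_B = R_A · f/(1−f) = 2.83 × 0.6962 = 1.970 kΩ.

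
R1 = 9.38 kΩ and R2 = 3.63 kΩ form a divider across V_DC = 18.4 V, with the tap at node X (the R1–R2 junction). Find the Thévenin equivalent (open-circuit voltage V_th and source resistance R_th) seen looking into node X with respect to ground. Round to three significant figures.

V_th is the unloaded tap voltage: V_DC · R2/(R1+R2) = 18.4 × 0.2790 = 5.134 V.
Looking into X with the source shorted: R_th = R1·R2/(R1+R2) = 9.380 × 3.63/13.01 = 2.617 kΩ.

V_th ≈ 5.13 V, R_th ≈ 2.62 kΩ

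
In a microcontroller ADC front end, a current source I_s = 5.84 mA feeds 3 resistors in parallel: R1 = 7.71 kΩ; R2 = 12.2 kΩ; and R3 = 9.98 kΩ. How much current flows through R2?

ΣG = 1/7.71 + 1/12.2 + 1/9.98 = 0.3119.
R2 takes the fraction G_k/ΣG = 0.08197/0.3119 = 0.2628, so I = 5.84 × 0.2628 = 1.535 mA.

I ≈ 1.53 mA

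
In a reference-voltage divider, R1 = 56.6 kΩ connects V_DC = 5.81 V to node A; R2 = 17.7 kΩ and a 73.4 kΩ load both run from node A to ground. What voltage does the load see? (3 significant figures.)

First combine the lower leg with the load: R2 ‖ R_L = 14.26 kΩ.
Voltage divider with the loaded lower leg: V_out = 5.81 × 14.26/(56.6 + 14.26) = 5.81 × 0.2013 = 1.169 V.

V_out ≈ 1.17 V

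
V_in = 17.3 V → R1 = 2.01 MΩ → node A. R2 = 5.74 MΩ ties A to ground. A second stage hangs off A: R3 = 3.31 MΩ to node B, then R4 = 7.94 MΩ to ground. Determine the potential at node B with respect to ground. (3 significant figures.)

Looking into the second stage from A: R3 + R4 = 11.25 MΩ appears in parallel with R2.
Effective lower resistance at A: R2 ‖ 11.25 = 3.801 MΩ.
V_A = 17.3 × 3.801/(2.01 + 3.801) = 11.32 V.
Then the unloaded second divider: V_B = V_A × R4/(R3+R4) = 11.32 × 0.7058 = 7.986 V.

V_B ≈ 7.99 V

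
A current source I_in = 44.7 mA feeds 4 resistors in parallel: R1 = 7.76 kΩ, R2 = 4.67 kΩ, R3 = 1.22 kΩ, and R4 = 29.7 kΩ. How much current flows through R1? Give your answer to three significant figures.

Conductances: ΣG = 1/7.76 + 1/4.67 + 1/1.22 + 1/29.7 = 1.196 (1/kΩ).
R1 takes the fraction G_k/ΣG = 0.1289/1.196 = 0.1077, so I = 44.7 × 0.1077 = 4.815 mA.

I ≈ 4.81 mA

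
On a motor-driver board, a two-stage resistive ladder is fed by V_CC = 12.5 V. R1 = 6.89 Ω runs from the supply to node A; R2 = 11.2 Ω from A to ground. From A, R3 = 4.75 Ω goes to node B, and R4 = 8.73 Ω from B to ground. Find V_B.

V_B ≈ 3.81 V

The second stage (R3 + R4 = 13.48 Ω) loads node A in parallel with R2.
Effective lower resistance at A: R2 ‖ 13.48 = 6.117 Ω.
First divider: V_A = V_CC · 6.117/(6.89 + 6.117) = 5.879 V.
V_B = V_A × 0.6476 = 3.807 V.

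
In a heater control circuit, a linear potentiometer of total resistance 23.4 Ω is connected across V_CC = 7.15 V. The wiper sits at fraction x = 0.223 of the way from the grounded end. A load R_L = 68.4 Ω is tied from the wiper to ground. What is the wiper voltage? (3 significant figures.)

Lower segment x·R_p = 5.218 Ω; upper segment (1−x)·R_p = 18.18 Ω.
Lower segment in parallel with the load: 5.218 ‖ 68.4 = 4.848 Ω.
V_out = 7.15 × 4.848/(18.18 + 4.848) = 1.505 V.

V_out ≈ 1.51 V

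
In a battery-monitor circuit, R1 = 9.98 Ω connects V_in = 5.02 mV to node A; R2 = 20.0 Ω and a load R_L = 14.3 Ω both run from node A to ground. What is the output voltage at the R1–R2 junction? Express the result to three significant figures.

V_out ≈ 2.29 mV

R2 ‖ R_L = (20.0 × 14.3)/(20.0 + 14.3) = 8.338 Ω.
Now apply the divider: V_out = 5.02 × 0.4552 = 2.285 mV.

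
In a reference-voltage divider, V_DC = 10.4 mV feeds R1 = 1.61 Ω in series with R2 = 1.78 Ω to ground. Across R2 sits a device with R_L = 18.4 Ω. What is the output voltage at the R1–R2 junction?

The load sits in parallel with R2, giving an effective lower resistance R2' = R2·R_L/(R2+R_L) = 1.623 Ω.
Then V_out = V_DC · R2'/(R1 + R2') = 10.4 × 1.623/3.233 = 5.221 mV.

V_out ≈ 5.22 mV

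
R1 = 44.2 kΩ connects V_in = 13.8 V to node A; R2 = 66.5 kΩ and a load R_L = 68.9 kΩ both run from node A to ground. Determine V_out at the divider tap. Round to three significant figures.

V_out ≈ 5.98 V

First combine the lower leg with the load: R2 ‖ R_L = 33.84 kΩ.
Now apply the divider: V_out = 13.8 × 0.4336 = 5.984 V.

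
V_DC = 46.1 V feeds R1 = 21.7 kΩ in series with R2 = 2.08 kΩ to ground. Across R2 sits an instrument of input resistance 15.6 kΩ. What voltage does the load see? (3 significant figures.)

First combine the lower leg with the load: R2 ‖ R_L = 1.835 kΩ.
Voltage divider with the loaded lower leg: V_out = 46.1 × 1.835/(21.7 + 1.835) = 46.1 × 0.07798 = 3.595 V.
(Unloaded it would be 4.03 V; the load pulls it down.)

V_out ≈ 3.59 V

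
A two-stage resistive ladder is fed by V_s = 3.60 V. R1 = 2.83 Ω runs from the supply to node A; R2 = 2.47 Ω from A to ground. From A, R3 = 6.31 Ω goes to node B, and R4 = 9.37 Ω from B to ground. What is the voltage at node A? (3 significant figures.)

V_A ≈ 1.55 V

Node A sees R2 in parallel with the series input of stage 2, R3 + R4 = 15.68 Ω.
R2 ‖ (R3+R4) = 2.134 Ω.
First divider: V_A = V_s · 2.134/(2.83 + 2.134) = 1.548 V.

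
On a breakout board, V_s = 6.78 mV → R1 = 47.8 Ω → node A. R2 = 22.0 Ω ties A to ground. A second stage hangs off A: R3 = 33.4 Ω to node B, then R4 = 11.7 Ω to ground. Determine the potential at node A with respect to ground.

Node A sees R2 in parallel with the series input of stage 2, R3 + R4 = 45.10 Ω.
R2 ‖ (R3+R4) = 14.79 Ω.
V_A = 6.78 × 14.79/(47.8 + 14.79) = 1.602 mV.

V_A ≈ 1.60 mV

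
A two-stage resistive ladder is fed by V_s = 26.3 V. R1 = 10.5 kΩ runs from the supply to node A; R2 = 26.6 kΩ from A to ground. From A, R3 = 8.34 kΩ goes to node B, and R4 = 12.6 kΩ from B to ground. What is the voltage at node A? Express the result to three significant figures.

V_A ≈ 13.9 V

Looking into the second stage from A: R3 + R4 = 20.94 kΩ appears in parallel with R2.
Effective lower resistance at A: R2 ‖ 20.94 = 11.72 kΩ.
So V_A = 26.3 × 0.5274 = 13.87 V.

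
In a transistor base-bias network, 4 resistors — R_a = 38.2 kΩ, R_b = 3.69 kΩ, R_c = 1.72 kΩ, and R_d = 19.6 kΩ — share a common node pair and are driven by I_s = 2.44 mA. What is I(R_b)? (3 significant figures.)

I ≈ 0.711 mA

Conductances: ΣG = 1/38.2 + 1/3.69 + 1/1.72 + 1/19.6 = 0.9296 (1/kΩ).
R_b takes the fraction G_k/ΣG = 0.2710/0.9296 = 0.2915, so I = 2.44 × 0.2915 = 0.7113 mA.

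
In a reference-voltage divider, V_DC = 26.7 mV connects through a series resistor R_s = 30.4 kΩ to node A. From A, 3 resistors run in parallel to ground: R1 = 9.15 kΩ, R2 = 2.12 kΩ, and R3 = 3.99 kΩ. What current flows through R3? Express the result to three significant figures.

Equivalent of the parallel group: R_p = 1.202 kΩ.
V_A = 26.7 × 1.202/31.60 = 1.016 mV.
I(R3) = V_A / R3 = 1.016/3.99 = 0.2546 µA.

I ≈ 0.255 µA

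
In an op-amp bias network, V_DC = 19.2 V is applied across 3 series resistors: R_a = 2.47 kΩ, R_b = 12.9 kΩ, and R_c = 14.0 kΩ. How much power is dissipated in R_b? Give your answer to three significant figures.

P ≈ 5.51 mW

Series current I = V_DC/ΣR = 19.2/29.37 = 0.6537 mA.
P(R_b) = I²·R_b = (0.6537)² × 12.9 = 5.513 mW.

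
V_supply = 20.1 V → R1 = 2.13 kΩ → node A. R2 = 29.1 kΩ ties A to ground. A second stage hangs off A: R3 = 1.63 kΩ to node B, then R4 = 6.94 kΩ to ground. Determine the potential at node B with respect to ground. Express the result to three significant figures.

The second stage (R3 + R4 = 8.570 kΩ) loads node A in parallel with R2.
R2 ‖ (R3+R4) = 6.620 kΩ.
First divider: V_A = V_supply · 6.620/(2.13 + 6.620) = 15.21 V.
Stage 2 is unloaded, so V_B = V_A · R4/(R3+R4) = 15.21 × 6.94/8.570 = 12.31 V.

V_B ≈ 12.3 V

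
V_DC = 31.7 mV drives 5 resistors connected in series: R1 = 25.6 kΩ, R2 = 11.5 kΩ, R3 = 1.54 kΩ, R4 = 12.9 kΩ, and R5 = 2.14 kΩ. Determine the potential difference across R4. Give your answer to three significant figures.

V ≈ 7.62 mV

ΣR = 25.6 + 11.5 + 1.54 + 12.9 + 2.14 = 53.68 kΩ.
V = V_DC · R/ΣR = 31.7 × 0.2403 = 7.618 mV.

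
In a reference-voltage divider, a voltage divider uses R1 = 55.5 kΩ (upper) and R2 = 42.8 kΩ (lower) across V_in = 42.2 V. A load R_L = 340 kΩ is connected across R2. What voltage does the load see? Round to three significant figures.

V_out ≈ 17.2 V

R2 ‖ R_L = (42.8 × 340)/(42.8 + 340) = 38.01 kΩ.
Then V_out = V_in · R2'/(R1 + R2') = 42.2 × 38.01/93.51 = 17.15 V.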